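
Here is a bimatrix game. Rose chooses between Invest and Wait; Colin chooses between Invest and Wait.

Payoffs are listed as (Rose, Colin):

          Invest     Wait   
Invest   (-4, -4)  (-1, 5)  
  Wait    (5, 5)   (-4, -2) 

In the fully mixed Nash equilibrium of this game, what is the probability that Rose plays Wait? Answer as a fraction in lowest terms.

9/16

Let r be the probability that Rose plays Invest. In a completely mixed equilibrium, Colin must be indifferent between Invest and Wait.
Colin's expected payoff from Invest is −4r + 5(1−r); from Wait it is 5r − 2(1−r).
Setting these equal: −9r + 5 = 7r − 2, so r = 7/16.
Therefore Rose plays Wait with probability 1 − 7/16 = 9/16.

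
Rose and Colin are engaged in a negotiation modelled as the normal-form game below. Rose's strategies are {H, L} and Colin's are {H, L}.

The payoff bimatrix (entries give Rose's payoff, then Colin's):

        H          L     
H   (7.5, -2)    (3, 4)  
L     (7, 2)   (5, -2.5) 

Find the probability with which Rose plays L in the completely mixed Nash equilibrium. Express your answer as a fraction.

Let r be the probability that Rose plays H. In a completely mixed equilibrium, Colin must be indifferent between H and L.
Colin's expected payoff from H is −2r + 2(1−r); from L it is 4r − 2.5(1−r).
Setting these equal: −4r + 2 = 6.5r − 2.5, so r = 3/7.
Therefore Rose plays L with probability 1 − 3/7 = 4/7.

4/7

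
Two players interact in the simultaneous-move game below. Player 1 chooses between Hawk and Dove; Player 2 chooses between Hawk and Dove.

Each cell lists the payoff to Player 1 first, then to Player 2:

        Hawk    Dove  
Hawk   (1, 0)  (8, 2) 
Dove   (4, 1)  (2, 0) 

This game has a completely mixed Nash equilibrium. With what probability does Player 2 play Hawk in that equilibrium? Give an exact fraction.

Let y be the probability that Player 2 plays Hawk. In a completely mixed equilibrium, Player 1 must be indifferent between Hawk and Dove.
Player 1's expected payoff from Hawk is y + 8(1−y); from Dove it is 4y + 2(1−y).
Setting these equal: −7y + 8 = 2y + 2, so y = 2/3.

2/3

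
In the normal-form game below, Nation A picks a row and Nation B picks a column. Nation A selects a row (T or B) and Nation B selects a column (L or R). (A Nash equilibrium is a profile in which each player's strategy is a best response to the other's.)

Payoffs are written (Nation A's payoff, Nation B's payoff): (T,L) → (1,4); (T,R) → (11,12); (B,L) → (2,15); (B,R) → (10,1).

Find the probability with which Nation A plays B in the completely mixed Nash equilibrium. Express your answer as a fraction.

4/11

Let p be the probability that Nation A plays T. In a completely mixed equilibrium, Nation B must be indifferent between L and R.
Nation B's expected payoff from L is 4p + 15(1−p); from R it is 12p + (1−p).
Setting these equal: −11p + 15 = 11p + 1, so p = 7/11.
Therefore Nation A plays B with probability 1 − 7/11 = 4/11.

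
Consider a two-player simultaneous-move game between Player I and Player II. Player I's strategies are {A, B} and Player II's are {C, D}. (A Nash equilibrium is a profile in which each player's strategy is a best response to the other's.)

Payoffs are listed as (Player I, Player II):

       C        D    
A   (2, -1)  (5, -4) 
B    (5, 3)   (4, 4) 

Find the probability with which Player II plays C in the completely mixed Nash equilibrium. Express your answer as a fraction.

Let y be the probability that Player II plays C. In a completely mixed equilibrium, Player I must be indifferent between A and B.
Player I's expected payoff from A is 2y + 5(1−y); from B it is 5y + 4(1−y).
Setting these equal: −3y + 5 = y + 4, so y = 1/4.

1/4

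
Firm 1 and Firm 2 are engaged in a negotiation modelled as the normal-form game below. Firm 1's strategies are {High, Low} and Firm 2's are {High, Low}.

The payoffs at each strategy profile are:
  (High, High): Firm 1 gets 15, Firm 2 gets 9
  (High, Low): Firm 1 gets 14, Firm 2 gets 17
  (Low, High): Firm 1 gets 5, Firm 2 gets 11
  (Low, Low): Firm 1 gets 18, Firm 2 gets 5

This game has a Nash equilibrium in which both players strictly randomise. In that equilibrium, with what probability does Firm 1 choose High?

3/7

Let p be the probability that Firm 1 plays High. In a completely mixed equilibrium, Firm 2 must be indifferent between High and Low.
Firm 2's expected payoff from High is 9p + 11(1−p); from Low it is 17p + 5(1−p).
Setting these equal: −2p + 11 = 12p + 5, so p = 3/7.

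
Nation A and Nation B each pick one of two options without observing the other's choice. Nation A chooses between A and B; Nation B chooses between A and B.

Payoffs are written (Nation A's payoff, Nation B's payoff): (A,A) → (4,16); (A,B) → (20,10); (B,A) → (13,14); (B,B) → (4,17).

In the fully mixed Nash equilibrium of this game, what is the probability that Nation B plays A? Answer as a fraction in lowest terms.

16/25

Let q be the probability that Nation B plays A. In a completely mixed equilibrium, Nation A must be indifferent between A and B.
Nation A's expected payoff from A is 4q + 20(1−q); from B it is 13q + 4(1−q).
Setting these equal: −16q + 20 = 9q + 4, so q = 16/25.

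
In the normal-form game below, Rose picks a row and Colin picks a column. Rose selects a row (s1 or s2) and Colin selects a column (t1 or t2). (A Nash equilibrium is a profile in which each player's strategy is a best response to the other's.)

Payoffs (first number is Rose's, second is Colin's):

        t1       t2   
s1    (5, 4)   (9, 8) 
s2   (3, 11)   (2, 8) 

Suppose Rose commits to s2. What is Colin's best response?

Against s2, Colin earns 11 from t1 and 8 from t2.
So t1 is the best response.

t1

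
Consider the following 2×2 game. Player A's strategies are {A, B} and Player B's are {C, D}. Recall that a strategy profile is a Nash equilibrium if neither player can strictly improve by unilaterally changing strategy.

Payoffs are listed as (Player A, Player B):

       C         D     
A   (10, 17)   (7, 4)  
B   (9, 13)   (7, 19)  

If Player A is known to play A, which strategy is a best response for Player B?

C

Against A, Player B earns 17 from C and 4 from D.
So C is the best response.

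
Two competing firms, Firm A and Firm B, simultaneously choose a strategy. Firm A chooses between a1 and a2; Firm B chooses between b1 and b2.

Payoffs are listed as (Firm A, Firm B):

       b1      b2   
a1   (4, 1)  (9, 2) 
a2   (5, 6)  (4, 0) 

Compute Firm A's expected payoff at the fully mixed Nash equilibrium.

First find q, the probability Firm B plays b1, from Firm A's indifference between a1 and a2: 4q + 9(1−q) = 5q + 4(1−q), giving q = 5/6.
Since Firm A is indifferent in equilibrium, Firm A's expected payoff equals the payoff from either row against (5/6, 1/6). Using a1: 4(5/6) + 9(1/6) = 29/6.

29/6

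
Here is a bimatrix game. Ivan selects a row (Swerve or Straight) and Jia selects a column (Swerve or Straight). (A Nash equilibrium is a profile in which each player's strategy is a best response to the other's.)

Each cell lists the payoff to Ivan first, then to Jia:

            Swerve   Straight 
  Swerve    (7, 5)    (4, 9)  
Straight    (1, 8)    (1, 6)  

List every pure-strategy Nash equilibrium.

(Swerve, Swerve): Jia prefers Straight (9 > 5) — not an equilibrium.
(Swerve, Straight): Ivan gets 4 ≥ 1 from Straight, and Jia gets 9 ≥ 5 from Swerve — Nash equilibrium.
(Straight, Swerve): Ivan prefers Swerve (7 > 1) — not an equilibrium.
(Straight, Straight): Ivan prefers Swerve (4 > 1); Jia prefers Swerve (8 > 6) — not an equilibrium.

(Swerve, Straight)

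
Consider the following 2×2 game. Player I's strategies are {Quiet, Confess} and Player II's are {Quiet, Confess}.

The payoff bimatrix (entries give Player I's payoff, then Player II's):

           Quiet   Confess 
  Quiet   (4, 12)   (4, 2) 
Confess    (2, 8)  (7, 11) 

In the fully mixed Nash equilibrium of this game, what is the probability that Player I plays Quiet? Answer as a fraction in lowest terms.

3/13

Let r be the probability that Player I plays Quiet. In a completely mixed equilibrium, Player II must be indifferent between Quiet and Confess.
Player II's expected payoff from Quiet is 12r + 8(1−r); from Confess it is 2r + 11(1−r).
Setting these equal: 4r + 8 = −9r + 11, so r = 3/13.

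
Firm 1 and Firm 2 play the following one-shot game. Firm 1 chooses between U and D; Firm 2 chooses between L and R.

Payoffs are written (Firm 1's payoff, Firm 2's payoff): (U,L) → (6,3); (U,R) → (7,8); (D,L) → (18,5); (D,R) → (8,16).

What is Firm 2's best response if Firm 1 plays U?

Against U, Firm 2 earns 3 from L and 8 from R.
So R is the best response.

R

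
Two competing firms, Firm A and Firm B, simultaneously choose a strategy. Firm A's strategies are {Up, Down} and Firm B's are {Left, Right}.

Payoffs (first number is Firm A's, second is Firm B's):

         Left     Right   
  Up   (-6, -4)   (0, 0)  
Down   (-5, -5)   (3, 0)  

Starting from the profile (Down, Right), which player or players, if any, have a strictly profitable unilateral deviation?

Firm A at (Down, Right) earns 3; deviating to Up yields 0 — not better.
Firm B earns 0; deviating to Left yields -5 — not better.
Neither player can strictly improve; the profile is a Nash equilibrium.

Neither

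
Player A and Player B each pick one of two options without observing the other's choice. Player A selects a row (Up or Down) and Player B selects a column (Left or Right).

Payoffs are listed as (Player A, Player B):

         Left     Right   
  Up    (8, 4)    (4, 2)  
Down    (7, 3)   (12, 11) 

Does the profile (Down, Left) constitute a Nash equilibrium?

At (Down, Left), Player A earns 7; switching to Up would give 8, so Player A would deviate.
Player B earns 3; switching to Right would give 11, so Player B would deviate.
Since at least one player can profitably deviate, this is not a Nash equilibrium.

No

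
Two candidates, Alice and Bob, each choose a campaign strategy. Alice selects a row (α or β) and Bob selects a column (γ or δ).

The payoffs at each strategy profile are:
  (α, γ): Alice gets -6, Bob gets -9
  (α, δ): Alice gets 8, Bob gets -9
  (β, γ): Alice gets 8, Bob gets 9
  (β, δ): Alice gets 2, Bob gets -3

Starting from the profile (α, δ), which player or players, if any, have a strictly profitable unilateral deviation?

Neither

Alice at (α, δ) earns 8; deviating to β yields 2 — not better.
Bob earns -9; deviating to γ yields -9 — not better.
Neither player can strictly improve; the profile is a Nash equilibrium.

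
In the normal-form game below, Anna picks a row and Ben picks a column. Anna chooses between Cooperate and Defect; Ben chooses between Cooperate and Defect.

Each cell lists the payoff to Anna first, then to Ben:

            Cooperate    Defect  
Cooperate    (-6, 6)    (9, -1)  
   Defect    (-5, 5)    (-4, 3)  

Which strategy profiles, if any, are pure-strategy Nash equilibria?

(Cooperate, Cooperate): Anna prefers Defect (-5 > -6) — not an equilibrium.
(Cooperate, Defect): Ben prefers Cooperate (6 > -1) — not an equilibrium.
(Defect, Cooperate): Anna gets -5 ≥ -6 from Cooperate, and Ben gets 5 ≥ 3 from Defect — Nash equilibrium.
(Defect, Defect): Anna prefers Cooperate (9 > -4); Ben prefers Cooperate (5 > 3) — not an equilibrium.

(Defect, Cooperate)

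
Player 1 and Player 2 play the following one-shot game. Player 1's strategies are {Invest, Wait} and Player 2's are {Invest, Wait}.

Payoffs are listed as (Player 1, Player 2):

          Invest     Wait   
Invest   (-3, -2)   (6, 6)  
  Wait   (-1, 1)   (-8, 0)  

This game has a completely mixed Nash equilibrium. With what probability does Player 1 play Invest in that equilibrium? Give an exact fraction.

Let x be the probability that Player 1 plays Invest. In a completely mixed equilibrium, Player 2 must be indifferent between Invest and Wait.
Player 2's expected payoff from Invest is −2x + (1−x); from Wait it is 6x.
Setting these equal: −3x + 1 = 6x, so x = 1/9.

1/9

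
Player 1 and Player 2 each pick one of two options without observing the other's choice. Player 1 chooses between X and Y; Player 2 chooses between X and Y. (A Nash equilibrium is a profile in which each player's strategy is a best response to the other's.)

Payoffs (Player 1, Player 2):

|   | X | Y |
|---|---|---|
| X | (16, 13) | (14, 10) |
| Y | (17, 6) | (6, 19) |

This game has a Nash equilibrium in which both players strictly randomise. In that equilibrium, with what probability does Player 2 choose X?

Let q be the probability that Player 2 plays X. In a completely mixed equilibrium, Player 1 must be indifferent between X and Y.
Player 1's expected payoff from X is 16q + 14(1−q); from Y it is 17q + 6(1−q).
Setting these equal: 2q + 14 = 11q + 6, so q = 8/9.

8/9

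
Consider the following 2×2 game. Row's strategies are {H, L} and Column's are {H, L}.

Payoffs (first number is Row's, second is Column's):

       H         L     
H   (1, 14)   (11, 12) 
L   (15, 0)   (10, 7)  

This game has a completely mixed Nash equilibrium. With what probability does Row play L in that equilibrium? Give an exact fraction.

2/9

Let p be the probability that Row plays H. In a completely mixed equilibrium, Column must be indifferent between H and L.
Column's expected payoff from H is 14p; from L it is 12p + 7(1−p).
Setting these equal: 14p = 5p + 7, so p = 7/9.
Therefore Row plays L with probability 1 − 7/9 = 2/9.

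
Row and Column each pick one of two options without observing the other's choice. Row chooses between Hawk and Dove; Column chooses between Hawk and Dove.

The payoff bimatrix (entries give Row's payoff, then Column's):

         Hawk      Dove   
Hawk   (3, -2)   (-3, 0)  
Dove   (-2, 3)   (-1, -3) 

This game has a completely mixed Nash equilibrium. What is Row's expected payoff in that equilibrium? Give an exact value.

First find y, the probability Column plays Hawk, from Row's indifference between Hawk and Dove: 3y − 3(1−y) = −2y − (1−y), giving y = 2/7.
Since Row is indifferent in equilibrium, Row's expected payoff equals the payoff from either row against (2/7, 5/7). Using Hawk: 3(2/7) − 3(5/7) = -9/7.

-9/7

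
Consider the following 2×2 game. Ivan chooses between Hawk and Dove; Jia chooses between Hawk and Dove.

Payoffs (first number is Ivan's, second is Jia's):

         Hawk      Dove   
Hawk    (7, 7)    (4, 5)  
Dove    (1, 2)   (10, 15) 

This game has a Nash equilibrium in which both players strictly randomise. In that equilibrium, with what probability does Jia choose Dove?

Let y be the probability that Jia plays Hawk. In a completely mixed equilibrium, Ivan must be indifferent between Hawk and Dove.
Ivan's expected payoff from Hawk is 7y + 4(1−y); from Dove it is y + 10(1−y).
Setting these equal: 3y + 4 = −9y + 10, so y = 1/2.
Therefore Jia plays Dove with probability 1 − 1/2 = 1/2.

1/2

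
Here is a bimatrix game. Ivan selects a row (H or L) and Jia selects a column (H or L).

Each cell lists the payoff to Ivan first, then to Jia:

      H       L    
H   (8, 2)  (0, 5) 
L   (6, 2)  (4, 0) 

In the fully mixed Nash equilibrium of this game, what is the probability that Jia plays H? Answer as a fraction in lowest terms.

Let q be the probability that Jia plays H. In a completely mixed equilibrium, Ivan must be indifferent between H and L.
Ivan's expected payoff from H is 8q; from L it is 6q + 4(1−q).
Setting these equal: 8q = 2q + 4, so q = 2/3.

2/3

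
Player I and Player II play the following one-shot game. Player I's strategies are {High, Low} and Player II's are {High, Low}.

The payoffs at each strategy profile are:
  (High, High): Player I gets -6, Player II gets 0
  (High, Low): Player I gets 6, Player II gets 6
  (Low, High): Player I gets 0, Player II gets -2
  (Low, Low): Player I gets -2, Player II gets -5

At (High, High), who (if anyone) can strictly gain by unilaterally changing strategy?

Player I at (High, High) earns -6; deviating to Low yields 0 — a strict improvement.
Player II earns 0; deviating to Low yields 6 — a strict improvement.
Both Player I and Player II have strictly profitable deviations.

Both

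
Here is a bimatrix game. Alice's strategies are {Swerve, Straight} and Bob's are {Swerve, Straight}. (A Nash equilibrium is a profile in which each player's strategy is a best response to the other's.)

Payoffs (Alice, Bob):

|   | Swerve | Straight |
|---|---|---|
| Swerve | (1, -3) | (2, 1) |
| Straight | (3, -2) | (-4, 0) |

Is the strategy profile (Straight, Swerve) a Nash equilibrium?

At (Straight, Swerve), Alice earns 3; switching to Swerve would give 1, so Alice has no profitable deviation.
Bob earns -2; switching to Straight would give 0, so Bob would deviate.
Since at least one player can profitably deviate, this is not a Nash equilibrium.

No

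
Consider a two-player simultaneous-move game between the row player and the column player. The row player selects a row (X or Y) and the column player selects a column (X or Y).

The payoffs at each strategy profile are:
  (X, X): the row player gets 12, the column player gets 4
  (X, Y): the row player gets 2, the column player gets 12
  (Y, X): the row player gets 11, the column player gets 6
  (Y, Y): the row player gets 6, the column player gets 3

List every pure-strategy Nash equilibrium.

none

(X, X): the column player prefers Y (12 > 4) — not an equilibrium.
(X, Y): the row player prefers Y (6 > 2) — not an equilibrium.
(Y, X): the row player prefers X (12 > 11) — not an equilibrium.
(Y, Y): the column player prefers X (6 > 3) — not an equilibrium.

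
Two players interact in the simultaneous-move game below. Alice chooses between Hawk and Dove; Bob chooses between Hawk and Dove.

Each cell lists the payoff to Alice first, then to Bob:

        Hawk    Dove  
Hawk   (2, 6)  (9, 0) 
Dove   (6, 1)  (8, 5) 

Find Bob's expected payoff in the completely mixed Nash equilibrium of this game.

First find p, the probability Alice plays Hawk, from Bob's indifference between Hawk and Dove: 6p + (1−p) = 5(1−p), giving p = 2/5.
Since Bob is indifferent in equilibrium, Bob's expected payoff equals the payoff from either column against (2/5, 3/5). Using Hawk: 6(2/5) + (3/5) = 3.

3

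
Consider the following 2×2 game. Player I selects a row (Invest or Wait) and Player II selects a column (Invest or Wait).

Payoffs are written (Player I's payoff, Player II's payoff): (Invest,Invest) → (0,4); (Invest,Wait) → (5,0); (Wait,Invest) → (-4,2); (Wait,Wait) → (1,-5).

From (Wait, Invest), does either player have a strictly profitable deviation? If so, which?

Player I

Player I at (Wait, Invest) earns -4; deviating to Invest yields 0 — a strict improvement.
Player II earns 2; deviating to Wait yields -5 — not better.
Only Player I has a strictly profitable deviation.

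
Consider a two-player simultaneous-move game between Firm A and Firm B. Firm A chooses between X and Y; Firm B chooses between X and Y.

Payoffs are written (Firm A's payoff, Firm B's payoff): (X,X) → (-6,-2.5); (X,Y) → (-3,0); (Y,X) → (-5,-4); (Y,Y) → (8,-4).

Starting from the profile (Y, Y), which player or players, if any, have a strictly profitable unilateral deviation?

Neither

Firm A at (Y, Y) earns 8; deviating to X yields -3 — not better.
Firm B earns -4; deviating to X yields -4 — not better.
Neither player can strictly improve; the profile is a Nash equilibrium.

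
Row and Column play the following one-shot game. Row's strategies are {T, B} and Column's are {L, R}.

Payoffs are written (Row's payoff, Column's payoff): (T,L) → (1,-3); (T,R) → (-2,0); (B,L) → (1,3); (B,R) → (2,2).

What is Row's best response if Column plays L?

Against L, Row earns 1 from T and 1 from B.
So either strategy is a best response.

either — both T and B are best responses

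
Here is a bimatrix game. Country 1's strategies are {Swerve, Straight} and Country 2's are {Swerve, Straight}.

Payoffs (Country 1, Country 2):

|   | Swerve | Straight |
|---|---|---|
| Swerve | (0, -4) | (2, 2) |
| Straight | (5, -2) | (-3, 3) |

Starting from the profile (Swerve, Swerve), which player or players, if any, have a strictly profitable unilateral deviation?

Country 1 at (Swerve, Swerve) earns 0; deviating to Straight yields 5 — a strict improvement.
Country 2 earns -4; deviating to Straight yields 2 — a strict improvement.
Both Country 1 and Country 2 have strictly profitable deviations.

Both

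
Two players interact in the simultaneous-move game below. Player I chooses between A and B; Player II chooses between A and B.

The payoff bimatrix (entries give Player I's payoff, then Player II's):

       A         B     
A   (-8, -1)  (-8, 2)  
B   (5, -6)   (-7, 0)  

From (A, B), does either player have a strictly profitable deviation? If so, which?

Player I at (A, B) earns -8; deviating to B yields -7 — a strict improvement.
Player II earns 2; deviating to A yields -1 — not better.
Only Player I has a strictly profitable deviation.

Player I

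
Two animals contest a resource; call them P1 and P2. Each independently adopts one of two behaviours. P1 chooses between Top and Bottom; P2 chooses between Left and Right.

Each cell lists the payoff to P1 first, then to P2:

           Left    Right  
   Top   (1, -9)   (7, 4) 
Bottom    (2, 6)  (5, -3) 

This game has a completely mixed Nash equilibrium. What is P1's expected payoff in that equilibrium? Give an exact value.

3

First find y, the probability P2 plays Left, from P1's indifference between Top and Bottom: y + 7(1−y) = 2y + 5(1−y), giving y = 2/3.
Since P1 is indifferent in equilibrium, P1's expected payoff equals the payoff from either row against (2/3, 1/3). Using Top: (2/3) + 7(1/3) = 3.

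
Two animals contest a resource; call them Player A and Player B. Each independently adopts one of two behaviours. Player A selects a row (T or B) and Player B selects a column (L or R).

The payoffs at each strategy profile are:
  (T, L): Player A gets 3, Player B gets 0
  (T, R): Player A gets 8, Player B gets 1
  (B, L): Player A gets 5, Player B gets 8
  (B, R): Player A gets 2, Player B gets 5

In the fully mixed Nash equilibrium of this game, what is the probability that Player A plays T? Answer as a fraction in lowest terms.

3/4

Let x be the probability that Player A plays T. In a completely mixed equilibrium, Player B must be indifferent between L and R.
Player B's expected payoff from L is 8(1−x); from R it is x + 5(1−x).
Setting these equal: −8x + 8 = −4x + 5, so x = 3/4.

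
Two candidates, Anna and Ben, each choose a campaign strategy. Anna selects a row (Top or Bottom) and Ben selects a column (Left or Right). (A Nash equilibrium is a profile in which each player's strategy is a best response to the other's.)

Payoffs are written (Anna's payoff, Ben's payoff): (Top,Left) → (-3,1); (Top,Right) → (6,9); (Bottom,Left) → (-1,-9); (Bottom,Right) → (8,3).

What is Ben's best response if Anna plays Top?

Against Top, Ben earns 1 from Left and 9 from Right.
So Right is the best response.

Right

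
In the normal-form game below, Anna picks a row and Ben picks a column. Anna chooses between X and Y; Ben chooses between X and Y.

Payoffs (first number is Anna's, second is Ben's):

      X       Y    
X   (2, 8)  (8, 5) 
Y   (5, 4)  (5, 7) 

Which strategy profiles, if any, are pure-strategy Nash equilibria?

(X, X): Anna prefers Y (5 > 2) — not an equilibrium.
(X, Y): Ben prefers X (8 > 5) — not an equilibrium.
(Y, X): Ben prefers Y (7 > 4) — not an equilibrium.
(Y, Y): Anna prefers X (8 > 5) — not an equilibrium.

none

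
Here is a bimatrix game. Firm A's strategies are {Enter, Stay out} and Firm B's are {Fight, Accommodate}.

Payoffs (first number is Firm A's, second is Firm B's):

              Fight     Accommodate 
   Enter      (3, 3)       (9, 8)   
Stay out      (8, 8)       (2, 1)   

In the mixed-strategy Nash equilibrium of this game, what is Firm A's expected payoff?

First find q, the probability Firm B plays Fight, from Firm A's indifference between Enter and Stay out: 3q + 9(1−q) = 8q + 2(1−q), giving q = 7/12.
Since Firm A is indifferent in equilibrium, Firm A's expected payoff equals the payoff from either row against (7/12, 5/12). Using Enter: 3(7/12) + 9(5/12) = 11/2.

11/2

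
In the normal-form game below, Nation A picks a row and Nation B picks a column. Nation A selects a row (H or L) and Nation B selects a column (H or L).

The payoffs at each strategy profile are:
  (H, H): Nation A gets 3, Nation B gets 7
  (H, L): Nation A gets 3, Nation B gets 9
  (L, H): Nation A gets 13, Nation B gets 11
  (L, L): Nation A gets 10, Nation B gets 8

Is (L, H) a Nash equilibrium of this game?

At (L, H), Nation A earns 13; switching to H would give 3, so Nation A has no profitable deviation.
Nation B earns 11; switching to L would give 8, so Nation B has no profitable deviation.
Neither player can gain by a unilateral deviation, so this profile is a Nash equilibrium.

Yes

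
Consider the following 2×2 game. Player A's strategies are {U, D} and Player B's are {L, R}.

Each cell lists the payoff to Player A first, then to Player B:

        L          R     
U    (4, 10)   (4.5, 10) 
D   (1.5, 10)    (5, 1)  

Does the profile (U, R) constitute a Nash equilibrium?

At (U, R), Player A earns 4.5; switching to D would give 5, so Player A would deviate.
Player B earns 10; switching to L would give 10, so Player B has no profitable deviation.
Since at least one player can profitably deviate, this is not a Nash equilibrium.

No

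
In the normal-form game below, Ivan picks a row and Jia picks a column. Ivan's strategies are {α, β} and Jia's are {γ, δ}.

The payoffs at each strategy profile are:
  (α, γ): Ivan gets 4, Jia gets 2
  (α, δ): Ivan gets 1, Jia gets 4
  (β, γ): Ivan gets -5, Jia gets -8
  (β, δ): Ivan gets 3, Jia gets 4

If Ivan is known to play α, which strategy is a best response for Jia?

Against α, Jia earns 2 from γ and 4 from δ.
So δ is the best response.

δ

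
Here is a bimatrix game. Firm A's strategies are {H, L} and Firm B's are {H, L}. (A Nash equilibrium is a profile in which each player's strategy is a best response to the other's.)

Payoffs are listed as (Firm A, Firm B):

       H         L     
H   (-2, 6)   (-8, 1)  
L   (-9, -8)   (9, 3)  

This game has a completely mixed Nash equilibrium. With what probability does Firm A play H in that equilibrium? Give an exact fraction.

11/16

Let x be the probability that Firm A plays H. In a completely mixed equilibrium, Firm B must be indifferent between H and L.
Firm B's expected payoff from H is 6x − 8(1−x); from L it is x + 3(1−x).
Setting these equal: 14x − 8 = −2x + 3, so x = 11/16.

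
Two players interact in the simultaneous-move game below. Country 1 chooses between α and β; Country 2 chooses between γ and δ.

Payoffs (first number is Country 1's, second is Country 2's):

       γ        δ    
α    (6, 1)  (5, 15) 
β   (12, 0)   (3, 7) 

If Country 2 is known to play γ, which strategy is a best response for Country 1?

Against γ, Country 1 earns 6 from α and 12 from β.
So β is the best response.

β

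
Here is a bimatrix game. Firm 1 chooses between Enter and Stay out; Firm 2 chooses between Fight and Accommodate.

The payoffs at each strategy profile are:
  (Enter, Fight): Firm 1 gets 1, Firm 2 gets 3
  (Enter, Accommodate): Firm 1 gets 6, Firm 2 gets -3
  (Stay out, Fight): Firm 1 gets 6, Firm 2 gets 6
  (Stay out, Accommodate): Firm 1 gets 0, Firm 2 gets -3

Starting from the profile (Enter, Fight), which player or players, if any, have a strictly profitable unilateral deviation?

Firm 1

Firm 1 at (Enter, Fight) earns 1; deviating to Stay out yields 6 — a strict improvement.
Firm 2 earns 3; deviating to Accommodate yields -3 — not better.
Only Firm 1 has a strictly profitable deviation.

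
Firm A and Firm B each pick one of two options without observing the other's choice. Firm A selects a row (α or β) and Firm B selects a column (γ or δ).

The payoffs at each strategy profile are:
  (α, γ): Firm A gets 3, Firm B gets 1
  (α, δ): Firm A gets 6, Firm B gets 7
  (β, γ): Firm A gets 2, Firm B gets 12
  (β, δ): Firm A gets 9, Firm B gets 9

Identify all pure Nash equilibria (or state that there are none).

none

(α, γ): Firm B prefers δ (7 > 1) — not an equilibrium.
(α, δ): Firm A prefers β (9 > 6) — not an equilibrium.
(β, γ): Firm A prefers α (3 > 2) — not an equilibrium.
(β, δ): Firm B prefers γ (12 > 9) — not an equilibrium.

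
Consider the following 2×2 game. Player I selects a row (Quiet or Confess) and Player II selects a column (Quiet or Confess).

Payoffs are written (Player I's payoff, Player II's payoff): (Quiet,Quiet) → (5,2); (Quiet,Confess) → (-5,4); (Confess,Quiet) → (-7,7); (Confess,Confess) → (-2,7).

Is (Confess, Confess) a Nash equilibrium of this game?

At (Confess, Confess), Player I earns -2; switching to Quiet would give -5, so Player I has no profitable deviation.
Player II earns 7; switching to Quiet would give 7, so Player II has no profitable deviation.
Neither player can gain by a unilateral deviation, so this profile is a Nash equilibrium.

Yes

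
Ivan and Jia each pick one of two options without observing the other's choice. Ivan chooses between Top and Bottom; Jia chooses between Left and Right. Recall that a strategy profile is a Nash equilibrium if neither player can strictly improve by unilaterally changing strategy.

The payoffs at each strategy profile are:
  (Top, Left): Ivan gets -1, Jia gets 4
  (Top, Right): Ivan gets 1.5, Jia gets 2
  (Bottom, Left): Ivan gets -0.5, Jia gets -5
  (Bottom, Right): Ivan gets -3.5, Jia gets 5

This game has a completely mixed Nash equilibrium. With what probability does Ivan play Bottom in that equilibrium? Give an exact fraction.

Let x be the probability that Ivan plays Top. In a completely mixed equilibrium, Jia must be indifferent between Left and Right.
Jia's expected payoff from Left is 4x − 5(1−x); from Right it is 2x + 5(1−x).
Setting these equal: 9x − 5 = −3x + 5, so x = 5/6.
Therefore Ivan plays Bottom with probability 1 − 5/6 = 1/6.

1/6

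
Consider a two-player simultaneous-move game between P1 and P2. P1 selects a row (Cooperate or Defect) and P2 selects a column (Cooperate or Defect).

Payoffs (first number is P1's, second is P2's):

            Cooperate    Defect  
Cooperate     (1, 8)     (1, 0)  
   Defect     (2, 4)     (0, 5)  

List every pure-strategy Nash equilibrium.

(Cooperate, Cooperate): P1 prefers Defect (2 > 1) — not an equilibrium.
(Cooperate, Defect): P2 prefers Cooperate (8 > 0) — not an equilibrium.
(Defect, Cooperate): P2 prefers Defect (5 > 4) — not an equilibrium.
(Defect, Defect): P1 prefers Cooperate (1 > 0) — not an equilibrium.

none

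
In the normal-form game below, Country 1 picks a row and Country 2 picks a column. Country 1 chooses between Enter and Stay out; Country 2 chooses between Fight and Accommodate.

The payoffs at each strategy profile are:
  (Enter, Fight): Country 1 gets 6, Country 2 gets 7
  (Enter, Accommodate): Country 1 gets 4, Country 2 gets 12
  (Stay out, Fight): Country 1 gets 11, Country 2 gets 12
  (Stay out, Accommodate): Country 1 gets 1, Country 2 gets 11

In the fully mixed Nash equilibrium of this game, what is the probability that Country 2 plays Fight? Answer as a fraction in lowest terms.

3/8

Let y be the probability that Country 2 plays Fight. In a completely mixed equilibrium, Country 1 must be indifferent between Enter and Stay out.
Country 1's expected payoff from Enter is 6y + 4(1−y); from Stay out it is 11y + (1−y).
Setting these equal: 2y + 4 = 10y + 1, so y = 3/8.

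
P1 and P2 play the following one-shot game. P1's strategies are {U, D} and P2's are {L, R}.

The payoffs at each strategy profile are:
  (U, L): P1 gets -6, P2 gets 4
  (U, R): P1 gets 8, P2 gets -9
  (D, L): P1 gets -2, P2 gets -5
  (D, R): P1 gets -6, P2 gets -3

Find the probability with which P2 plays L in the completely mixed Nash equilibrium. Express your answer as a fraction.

7/9

Let y be the probability that P2 plays L. In a completely mixed equilibrium, P1 must be indifferent between U and D.
P1's expected payoff from U is −6y + 8(1−y); from D it is −2y − 6(1−y).
Setting these equal: −14y + 8 = 4y − 6, so y = 7/9.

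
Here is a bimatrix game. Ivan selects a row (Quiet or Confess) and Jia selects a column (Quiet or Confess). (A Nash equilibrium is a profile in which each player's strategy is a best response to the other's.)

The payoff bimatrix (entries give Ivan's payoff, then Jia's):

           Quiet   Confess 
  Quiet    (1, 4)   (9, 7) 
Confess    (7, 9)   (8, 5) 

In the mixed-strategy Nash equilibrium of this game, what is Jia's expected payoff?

43/7

First find x, the probability Ivan plays Quiet, from Jia's indifference between Quiet and Confess: 4x + 9(1−x) = 7x + 5(1−x), giving x = 4/7.
Since Jia is indifferent in equilibrium, Jia's expected payoff equals the payoff from either column against (4/7, 3/7). Using Quiet: 4(4/7) + 9(3/7) = 43/7.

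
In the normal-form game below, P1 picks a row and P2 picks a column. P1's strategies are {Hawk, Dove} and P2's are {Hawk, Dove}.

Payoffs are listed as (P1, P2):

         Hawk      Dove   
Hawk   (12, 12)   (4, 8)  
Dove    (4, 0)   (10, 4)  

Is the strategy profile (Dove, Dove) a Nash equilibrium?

At (Dove, Dove), P1 earns 10; switching to Hawk would give 4, so P1 has no profitable deviation.
P2 earns 4; switching to Hawk would give 0, so P2 has no profitable deviation.
Neither player can gain by a unilateral deviation, so this profile is a Nash equilibrium.

Yes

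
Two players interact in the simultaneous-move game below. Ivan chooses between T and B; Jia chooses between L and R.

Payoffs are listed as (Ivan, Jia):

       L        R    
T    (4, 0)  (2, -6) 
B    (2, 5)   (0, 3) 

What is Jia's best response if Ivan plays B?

L

Against B, Jia earns 5 from L and 3 from R.
So L is the best response.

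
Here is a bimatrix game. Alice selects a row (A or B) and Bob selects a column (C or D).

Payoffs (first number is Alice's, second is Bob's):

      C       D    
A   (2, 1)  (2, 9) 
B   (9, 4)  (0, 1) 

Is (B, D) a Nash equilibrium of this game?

At (B, D), Alice earns 0; switching to A would give 2, so Alice would deviate.
Bob earns 1; switching to C would give 4, so Bob would deviate.
Since at least one player can profitably deviate, this is not a Nash equilibrium.

No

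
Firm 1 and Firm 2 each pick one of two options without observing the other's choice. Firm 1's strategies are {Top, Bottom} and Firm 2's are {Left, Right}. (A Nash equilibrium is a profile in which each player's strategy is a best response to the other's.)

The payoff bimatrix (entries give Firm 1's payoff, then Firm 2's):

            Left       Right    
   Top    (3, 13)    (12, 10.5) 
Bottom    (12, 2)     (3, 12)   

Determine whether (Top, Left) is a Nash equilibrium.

At (Top, Left), Firm 1 earns 3; switching to Bottom would give 12, so Firm 1 would deviate.
Firm 2 earns 13; switching to Right would give 10.5, so Firm 2 has no profitable deviation.
Since at least one player can profitably deviate, this is not a Nash equilibrium.

No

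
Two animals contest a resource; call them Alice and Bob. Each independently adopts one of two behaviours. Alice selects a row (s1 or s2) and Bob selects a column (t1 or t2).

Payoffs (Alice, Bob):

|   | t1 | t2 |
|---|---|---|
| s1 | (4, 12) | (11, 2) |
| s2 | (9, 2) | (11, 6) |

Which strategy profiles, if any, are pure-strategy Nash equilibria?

(s1, t1): Alice prefers s2 (9 > 4) — not an equilibrium.
(s1, t2): Bob prefers t1 (12 > 2) — not an equilibrium.
(s2, t1): Bob prefers t2 (6 > 2) — not an equilibrium.
(s2, t2): Alice gets 11 ≥ 11 from s1, and Bob gets 6 ≥ 2 from t1 — Nash equilibrium.

(s2, t2)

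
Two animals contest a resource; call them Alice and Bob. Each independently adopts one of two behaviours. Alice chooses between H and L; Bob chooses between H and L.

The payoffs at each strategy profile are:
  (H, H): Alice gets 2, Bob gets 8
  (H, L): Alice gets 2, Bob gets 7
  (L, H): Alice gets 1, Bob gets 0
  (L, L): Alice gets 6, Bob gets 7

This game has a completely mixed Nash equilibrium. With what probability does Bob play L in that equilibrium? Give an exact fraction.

Let y be the probability that Bob plays H. In a completely mixed equilibrium, Alice must be indifferent between H and L.
Alice's expected payoff from H is 2y + 2(1−y); from L it is y + 6(1−y).
Setting these equal: 2 = −5y + 6, so y = 4/5.
Therefore Bob plays L with probability 1 − 4/5 = 1/5.

1/5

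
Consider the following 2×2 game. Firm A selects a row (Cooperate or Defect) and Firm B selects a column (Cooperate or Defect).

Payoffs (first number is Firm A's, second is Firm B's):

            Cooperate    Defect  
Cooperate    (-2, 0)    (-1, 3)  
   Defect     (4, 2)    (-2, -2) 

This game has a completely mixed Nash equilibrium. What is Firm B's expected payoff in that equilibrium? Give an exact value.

6/7

First find p, the probability Firm A plays Cooperate, from Firm B's indifference between Cooperate and Defect: 2(1−p) = 3p − 2(1−p), giving p = 4/7.
Since Firm B is indifferent in equilibrium, Firm B's expected payoff equals the payoff from either column against (4/7, 3/7). Using Cooperate: 2(3/7) = 6/7.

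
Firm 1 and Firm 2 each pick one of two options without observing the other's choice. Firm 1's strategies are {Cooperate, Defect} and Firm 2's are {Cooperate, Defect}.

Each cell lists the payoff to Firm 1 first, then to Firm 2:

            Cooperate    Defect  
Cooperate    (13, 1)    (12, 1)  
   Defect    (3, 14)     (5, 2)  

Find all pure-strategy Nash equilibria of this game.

(Cooperate, Cooperate) and (Cooperate, Defect)

(Cooperate, Cooperate): Firm 1 gets 13 ≥ 3 from Defect, and Firm 2 gets 1 ≥ 1 from Defect — Nash equilibrium.
(Cooperate, Defect): Firm 1 gets 12 ≥ 5 from Defect, and Firm 2 gets 1 ≥ 1 from Cooperate — Nash equilibrium.
(Defect, Cooperate): Firm 1 prefers Cooperate (13 > 3) — not an equilibrium.
(Defect, Defect): Firm 1 prefers Cooperate (12 > 5); Firm 2 prefers Cooperate (14 > 2) — not an equilibrium.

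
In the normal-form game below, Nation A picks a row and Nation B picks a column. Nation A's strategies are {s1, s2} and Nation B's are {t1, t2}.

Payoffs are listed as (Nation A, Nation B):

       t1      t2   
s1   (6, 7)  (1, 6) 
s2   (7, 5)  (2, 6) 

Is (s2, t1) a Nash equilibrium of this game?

At (s2, t1), Nation A earns 7; switching to s1 would give 6, so Nation A has no profitable deviation.
Nation B earns 5; switching to t2 would give 6, so Nation B would deviate.
Since at least one player can profitably deviate, this is not a Nash equilibrium.

No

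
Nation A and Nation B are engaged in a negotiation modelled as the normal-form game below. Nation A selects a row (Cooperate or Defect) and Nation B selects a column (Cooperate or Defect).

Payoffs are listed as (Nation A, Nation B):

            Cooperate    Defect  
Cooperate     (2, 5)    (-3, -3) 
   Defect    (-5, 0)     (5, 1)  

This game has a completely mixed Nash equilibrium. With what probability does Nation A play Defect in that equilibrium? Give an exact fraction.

Let r be the probability that Nation A plays Cooperate. In a completely mixed equilibrium, Nation B must be indifferent between Cooperate and Defect.
Nation B's expected payoff from Cooperate is 5r; from Defect it is −3r + (1−r).
Setting these equal: 5r = −4r + 1, so r = 1/9.
Therefore Nation A plays Defect with probability 1 − 1/9 = 8/9.

8/9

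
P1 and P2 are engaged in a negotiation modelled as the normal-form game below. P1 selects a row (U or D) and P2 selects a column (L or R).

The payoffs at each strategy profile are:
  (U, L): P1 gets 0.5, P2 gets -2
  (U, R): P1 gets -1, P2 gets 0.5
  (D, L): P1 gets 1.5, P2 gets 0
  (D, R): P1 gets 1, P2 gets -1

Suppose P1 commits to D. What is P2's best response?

Against D, P2 earns 0 from L and -1 from R.
So L is the best response.

L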